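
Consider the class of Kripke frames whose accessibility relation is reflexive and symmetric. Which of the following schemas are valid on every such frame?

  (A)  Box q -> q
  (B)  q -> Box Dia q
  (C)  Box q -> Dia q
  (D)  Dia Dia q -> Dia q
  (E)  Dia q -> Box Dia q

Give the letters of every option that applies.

A, B, C

Reflexive relations are serial.
(A) Box q -> q is axiom T; it is valid on a frame exactly when R is reflexive. Every such R is reflexive, so valid.
(B) q -> Box Dia q (axiom B) characterises the symmetric frames. Every such R is symmetric — valid.
(C) Box q -> Dia q is axiom D; it is valid on a frame exactly when R is serial. Every such R is serial, so valid.
(D) the dual of axiom 4: valid iff R is transitive. Such an R need not be transitive — not valid.
(E) Dia q -> Box Dia q is axiom 5, which corresponds to the euclidean property. Such an R need not be euclidean — not valid.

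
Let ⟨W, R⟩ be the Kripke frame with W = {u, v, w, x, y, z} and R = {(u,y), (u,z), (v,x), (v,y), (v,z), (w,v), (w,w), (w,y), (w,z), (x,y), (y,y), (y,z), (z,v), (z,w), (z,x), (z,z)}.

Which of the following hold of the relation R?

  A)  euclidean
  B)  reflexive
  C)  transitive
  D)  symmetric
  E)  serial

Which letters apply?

E

(A) not euclidean: u R z and u R y but not z R y.
(B) not reflexive: not u R u.
(C) not transitive: u R z and z R v but not u R v.
(D) not symmetric: u R y but not y R u.
(E) serial: every world has an R-successor.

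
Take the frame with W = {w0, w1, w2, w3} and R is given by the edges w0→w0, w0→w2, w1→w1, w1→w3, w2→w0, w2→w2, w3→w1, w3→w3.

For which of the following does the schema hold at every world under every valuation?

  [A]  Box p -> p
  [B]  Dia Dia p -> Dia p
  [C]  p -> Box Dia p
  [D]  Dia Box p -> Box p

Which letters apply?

A, B, C, D

R is reflexive: each world relates to itself.
R is symmetric: every R-edge is matched by its reverse.
R is transitive: R is closed under composition.
R is euclidean: any two R-successors of the same world are R-related.
(A) axiom T: valid iff R is reflexive. R is reflexive — valid.
(B) Dia Dia p -> Dia p is the dual of axiom 4; it is valid on a frame exactly when R is transitive. R is transitive, so valid.
(C) p -> Box Dia p is axiom B; it is valid on a frame exactly when R is symmetric. R is symmetric, so valid.
(D) Dia Box p -> Box p is the dual of axiom 5, which corresponds to the euclidean property. R is euclidean — valid.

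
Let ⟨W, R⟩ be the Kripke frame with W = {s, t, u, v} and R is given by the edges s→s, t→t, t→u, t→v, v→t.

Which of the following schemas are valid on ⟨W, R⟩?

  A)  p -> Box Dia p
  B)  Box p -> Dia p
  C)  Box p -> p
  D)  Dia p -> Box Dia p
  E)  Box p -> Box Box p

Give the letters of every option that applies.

R is not reflexive: not u R u.
R is not symmetric: t R u but not u R t.
R is not transitive: v R t and t R u but not v R u.
R is not euclidean: t R u and t R t but not u R t.
R is not serial: u has no R-successor.
(A) p -> Box Dia p (axiom B) characterises the symmetric frames. R is not symmetric — not valid.
(B) axiom D: valid iff R is serial. R is not serial — not valid.
(C) Box p -> p is axiom T; it is valid on a frame exactly when R is reflexive. R is not reflexive, so not valid.
(D) Dia p -> Box Dia p is axiom 5, which corresponds to the euclidean property. R is not euclidean — not valid.
(E) axiom 4: valid iff R is transitive. R is not transitive — not valid.

none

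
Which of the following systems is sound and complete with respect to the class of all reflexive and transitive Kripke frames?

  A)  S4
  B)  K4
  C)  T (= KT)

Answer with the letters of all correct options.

(A) S4 is determined by exactly this class.
(B) K4 is determined by the class of transitive frames.
(C) T (= KT) is determined by the class of reflexive frames.

A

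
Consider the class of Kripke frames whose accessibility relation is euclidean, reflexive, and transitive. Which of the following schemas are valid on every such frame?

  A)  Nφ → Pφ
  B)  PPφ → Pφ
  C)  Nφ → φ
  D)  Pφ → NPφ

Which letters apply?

A, B, C, D

A relation that is euclidean, reflexive, and transitive is also serial and symmetric.
(A) axiom D: valid iff R is serial. Every such R is serial — valid.
(B) PPφ → Pφ is the dual of axiom 4, which corresponds to transitivity. Every such R is transitive — valid.
(C) Nφ → φ is axiom T, which corresponds to reflexivity. Every such R is reflexive — valid.
(D) axiom 5: valid iff R is euclidean. Every such R is euclidean — valid.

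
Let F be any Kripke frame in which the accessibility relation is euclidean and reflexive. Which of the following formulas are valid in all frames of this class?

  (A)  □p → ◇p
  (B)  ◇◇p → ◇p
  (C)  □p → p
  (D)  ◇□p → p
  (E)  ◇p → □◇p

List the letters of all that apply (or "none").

A reflexive euclidean relation is also symmetric (from wRw and wRv the euclidean condition gives vRw) and hence transitive; it is an equivalence relation.
(A) □p → ◇p (axiom D) characterises the serial frames. Every such R is serial — valid.
(B) the dual of axiom 4: valid iff R is transitive. Every such R is transitive — valid.
(C) axiom T: valid iff R is reflexive. Every such R is reflexive — valid.
(D) the dual of axiom B: valid iff R is symmetric. Every such R is symmetric — valid.
(E) ◇p → □◇p is axiom 5; it is valid on a frame exactly when R is euclidean. Every such R is euclidean, so valid.

A, B, C, D, E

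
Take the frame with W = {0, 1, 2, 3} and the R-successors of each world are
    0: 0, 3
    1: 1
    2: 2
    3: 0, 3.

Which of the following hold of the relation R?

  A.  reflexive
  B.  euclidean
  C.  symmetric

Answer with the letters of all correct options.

(A) reflexive: each world relates to itself.
(B) euclidean: any two R-successors of the same world are R-related.
(C) symmetric: every R-edge is matched by its reverse.

A, B, C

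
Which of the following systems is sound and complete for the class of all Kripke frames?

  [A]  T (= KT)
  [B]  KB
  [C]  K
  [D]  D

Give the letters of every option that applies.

(A) T (= KT) is determined by the class of reflexive frames.
(B) KB is determined by the class of symmetric frames.
(C) K is determined by exactly this class.
(D) D is determined by the class of serial frames.

C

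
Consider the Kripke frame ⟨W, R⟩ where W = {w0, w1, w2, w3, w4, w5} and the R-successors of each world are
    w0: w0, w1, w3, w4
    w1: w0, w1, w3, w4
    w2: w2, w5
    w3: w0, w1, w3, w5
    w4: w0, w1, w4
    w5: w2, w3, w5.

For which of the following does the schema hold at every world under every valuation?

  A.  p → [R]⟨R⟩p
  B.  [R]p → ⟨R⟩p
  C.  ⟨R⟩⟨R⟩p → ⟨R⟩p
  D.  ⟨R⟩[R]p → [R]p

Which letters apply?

A, B

R is symmetric: every R-edge is matched by its reverse.
R is not transitive: w0 R w3 and w3 R w5 but not w0 R w5.
R is not euclidean: w0 R w3 and w0 R w4 but not w3 R w4.
R is serial: every world has an R-successor.
(A) p → [R]⟨R⟩p is axiom B; it is valid on a frame exactly when R is symmetric. R is symmetric, so valid.
(B) [R]p → ⟨R⟩p is axiom D; it is valid on a frame exactly when R is serial. R is serial, so valid.
(C) ⟨R⟩⟨R⟩p → ⟨R⟩p is the dual of axiom 4; it is valid on a frame exactly when R is transitive. R is not transitive, so not valid.
(D) ⟨R⟩[R]p → [R]p is the dual of axiom 5, which corresponds to the euclidean property. R is not euclidean — not valid.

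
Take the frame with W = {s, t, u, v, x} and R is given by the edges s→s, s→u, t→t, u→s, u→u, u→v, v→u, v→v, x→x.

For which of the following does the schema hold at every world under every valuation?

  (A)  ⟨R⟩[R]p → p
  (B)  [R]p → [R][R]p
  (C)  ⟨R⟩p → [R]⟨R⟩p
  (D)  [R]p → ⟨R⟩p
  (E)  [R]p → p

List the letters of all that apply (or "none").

A, D, E

R is reflexive: each world relates to itself.
R is symmetric: every R-edge is matched by its reverse.
R is not transitive: s R u and u R v but not s R v.
R is not euclidean: u R s and u R v but not s R v.
R is serial: every world has an R-successor.
(A) ⟨R⟩[R]p → p is the dual of axiom B, which corresponds to symmetry. R is symmetric — valid.
(B) [R]p → [R][R]p is axiom 4; it is valid on a frame exactly when R is transitive. R is not transitive, so not valid.
(C) ⟨R⟩p → [R]⟨R⟩p is axiom 5, which corresponds to the euclidean property. R is not euclidean — not valid.
(D) [R]p → ⟨R⟩p (axiom D) characterises the serial frames. R is serial — valid.
(E) [R]p → p (axiom T) characterises the reflexive frames. R is reflexive — valid.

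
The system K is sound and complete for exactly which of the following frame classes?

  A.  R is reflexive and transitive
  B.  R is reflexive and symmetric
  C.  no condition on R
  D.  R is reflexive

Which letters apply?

(A) this class determines S4, not K.
(B) this class determines B (= KTB), not K.
(C) K is sound and complete for exactly this class.
(D) this class determines T (= KT), not K.

C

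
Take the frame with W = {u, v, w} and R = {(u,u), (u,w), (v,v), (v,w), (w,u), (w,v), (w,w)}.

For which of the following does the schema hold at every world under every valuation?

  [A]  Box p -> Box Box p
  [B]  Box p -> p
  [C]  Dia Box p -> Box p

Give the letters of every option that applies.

B

R is reflexive: each world relates to itself.
R is not transitive: u R w and w R v but not u R v.
R is not euclidean: w R u and w R v but not u R v.
(A) axiom 4: valid iff R is transitive. R is not transitive — not valid.
(B) Box p -> p is axiom T; it is valid on a frame exactly when R is reflexive. R is reflexive, so valid.
(C) Dia Box p -> Box p (the dual of axiom 5) characterises the euclidean frames. R is not euclidean — not valid.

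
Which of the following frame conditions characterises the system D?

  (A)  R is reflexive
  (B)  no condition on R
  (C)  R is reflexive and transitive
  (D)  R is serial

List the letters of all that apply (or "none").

(A) this class determines T (= KT), not D.
(B) this class determines K, not D.
(C) this class determines S4, not D.
(D) D is sound and complete for exactly this class.

D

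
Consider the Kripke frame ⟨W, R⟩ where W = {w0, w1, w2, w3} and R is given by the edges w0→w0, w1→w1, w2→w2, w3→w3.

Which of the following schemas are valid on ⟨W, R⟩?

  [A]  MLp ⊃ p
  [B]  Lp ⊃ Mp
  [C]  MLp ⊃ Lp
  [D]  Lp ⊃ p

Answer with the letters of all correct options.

A, B, C, D

R is reflexive: each world relates to itself.
R is symmetric: every R-edge is matched by its reverse.
R is euclidean: any two R-successors of the same world are R-related.
R is serial: every world has an R-successor.
(A) MLp ⊃ p (the dual of axiom B) characterises the symmetric frames. R is symmetric — valid.
(B) Lp ⊃ Mp is axiom D; it is valid on a frame exactly when R is serial. R is serial, so valid.
(C) MLp ⊃ Lp is the dual of axiom 5; it is valid on a frame exactly when R is euclidean. R is euclidean, so valid.
(D) Lp ⊃ p is axiom T, which corresponds to reflexivity. R is reflexive — valid.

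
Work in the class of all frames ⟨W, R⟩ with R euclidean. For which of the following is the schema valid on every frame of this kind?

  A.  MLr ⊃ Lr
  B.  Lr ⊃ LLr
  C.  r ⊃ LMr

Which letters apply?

A

(A) the dual of axiom 5: valid iff R is euclidean. Every such R is euclidean — valid.
(B) Lr ⊃ LLr is axiom 4; it is valid on a frame exactly when R is transitive. Such an R need not be transitive, so not valid.
(C) r ⊃ LMr is axiom B; it is valid on a frame exactly when R is symmetric. Such an R need not be symmetric, so not valid.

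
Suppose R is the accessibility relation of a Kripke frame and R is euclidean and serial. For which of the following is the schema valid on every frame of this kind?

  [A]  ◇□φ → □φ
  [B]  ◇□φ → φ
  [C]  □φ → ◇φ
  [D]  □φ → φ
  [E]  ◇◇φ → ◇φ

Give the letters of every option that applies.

A, C

(A) the dual of axiom 5: valid iff R is euclidean. Every such R is euclidean — valid.
(B) ◇□φ → φ (the dual of axiom B) characterises the symmetric frames. Such an R need not be symmetric — not valid.
(C) axiom D: valid iff R is serial. Every such R is serial — valid.
(D) □φ → φ is axiom T; it is valid on a frame exactly when R is reflexive. Such an R need not be reflexive, so not valid.
(E) the dual of axiom 4: valid iff R is transitive. Such an R need not be transitive — not valid.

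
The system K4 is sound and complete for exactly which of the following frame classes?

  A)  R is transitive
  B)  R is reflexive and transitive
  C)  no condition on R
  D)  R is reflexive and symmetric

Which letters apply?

(A) K4 is sound and complete for exactly this class.
(B) this class determines S4, not K4.
(C) this class determines K, not K4.
(D) this class determines B (= KTB), not K4.

A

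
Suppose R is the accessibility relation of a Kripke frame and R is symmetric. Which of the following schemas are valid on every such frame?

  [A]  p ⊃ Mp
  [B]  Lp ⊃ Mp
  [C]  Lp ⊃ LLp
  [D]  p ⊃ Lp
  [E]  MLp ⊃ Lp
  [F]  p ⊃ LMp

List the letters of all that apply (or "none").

(A) p ⊃ Mp is the dual of axiom T, which corresponds to reflexivity. Such an R need not be reflexive — not valid.
(B) Lp ⊃ Mp is axiom D; it is valid on a frame exactly when R is serial. Such an R need not be serial, so not valid.
(C) Lp ⊃ LLp is axiom 4; it is valid on a frame exactly when R is transitive. Such an R need not be transitive, so not valid.
(D) p ⊃ Lp is equivalent to ◇p→p; it holds exactly when R ⊆ identity. Such an R need not be a subset of the identity — not valid.
(E) MLp ⊃ Lp is the dual of axiom 5; it is valid on a frame exactly when R is euclidean. Such an R need not be euclidean, so not valid.
(F) p ⊃ LMp is axiom B, which corresponds to symmetry. Every such R is symmetric — valid.

F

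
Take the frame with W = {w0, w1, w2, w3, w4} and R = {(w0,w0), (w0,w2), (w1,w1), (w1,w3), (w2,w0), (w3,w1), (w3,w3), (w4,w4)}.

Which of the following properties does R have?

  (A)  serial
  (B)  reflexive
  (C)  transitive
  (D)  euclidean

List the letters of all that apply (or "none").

A

(A) serial: every world has an R-successor.
(B) not reflexive: not w2 R w2.
(C) not transitive: w2 R w0 and w0 R w2 but not w2 R w2.
(D) not euclidean: w0 R w2 and w0 R w2 but not w2 R w2.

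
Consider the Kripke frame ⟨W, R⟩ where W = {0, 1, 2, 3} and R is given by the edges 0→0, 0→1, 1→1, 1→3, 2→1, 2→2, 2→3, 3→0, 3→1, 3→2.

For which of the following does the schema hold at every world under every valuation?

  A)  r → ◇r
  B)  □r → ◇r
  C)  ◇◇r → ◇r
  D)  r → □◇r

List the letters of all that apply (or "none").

B

R is not reflexive: not 3 R 3.
R is not symmetric: 0 R 1 but not 1 R 0.
R is not transitive: 0 R 1 and 1 R 3 but not 0 R 3.
R is serial: every world has an R-successor.
(A) the dual of axiom T: valid iff R is reflexive. R is not reflexive — not valid.
(B) □r → ◇r is axiom D; it is valid on a frame exactly when R is serial. R is serial, so valid.
(C) the dual of axiom 4: valid iff R is transitive. R is not transitive — not valid.
(D) r → □◇r is axiom B; it is valid on a frame exactly when R is symmetric. R is not symmetric, so not valid.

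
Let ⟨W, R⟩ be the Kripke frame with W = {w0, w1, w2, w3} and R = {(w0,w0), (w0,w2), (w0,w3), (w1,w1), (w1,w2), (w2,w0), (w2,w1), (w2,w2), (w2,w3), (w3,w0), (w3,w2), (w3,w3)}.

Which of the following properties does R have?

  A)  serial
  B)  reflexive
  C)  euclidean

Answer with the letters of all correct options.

(A) serial: every world has an R-successor.
(B) reflexive: each world relates to itself.
(C) not euclidean: w2 R w0 and w2 R w1 but not w0 R w1.

A, B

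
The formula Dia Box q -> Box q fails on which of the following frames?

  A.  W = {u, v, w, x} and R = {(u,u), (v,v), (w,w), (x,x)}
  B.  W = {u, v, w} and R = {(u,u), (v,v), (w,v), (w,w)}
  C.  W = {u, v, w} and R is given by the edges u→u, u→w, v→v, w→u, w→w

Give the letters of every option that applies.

B

The schema Dia Box q -> Box q is the dual of axiom 5; it is valid on a frame iff R is euclidean.
(A) R is euclidean (any two R-successors of the same world are R-related), so the schema is valid here.
(B) R is not euclidean (w R v and w R w but not v R w), so the schema fails here.
(C) R is euclidean (any two R-successors of the same world are R-related), so the schema is valid here.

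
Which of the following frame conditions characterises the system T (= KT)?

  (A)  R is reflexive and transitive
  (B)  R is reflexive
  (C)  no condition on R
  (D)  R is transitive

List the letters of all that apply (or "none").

(A) this class determines S4, not T (= KT).
(B) T (= KT) is sound and complete for exactly this class.
(C) this class determines K, not T (= KT).
(D) this class determines K4, not T (= KT).

B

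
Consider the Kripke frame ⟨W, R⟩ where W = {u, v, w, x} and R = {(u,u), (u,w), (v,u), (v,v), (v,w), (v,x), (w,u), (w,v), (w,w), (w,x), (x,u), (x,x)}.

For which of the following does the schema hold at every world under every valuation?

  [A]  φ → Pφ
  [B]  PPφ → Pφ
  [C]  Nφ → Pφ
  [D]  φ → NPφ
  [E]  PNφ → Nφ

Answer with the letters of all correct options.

A, C

R is reflexive: each world relates to itself.
R is not symmetric: v R u but not u R v.
R is not transitive: u R w and w R v but not u R v.
R is not euclidean: v R u and v R v but not u R v.
R is serial: every world has an R-successor.
(A) φ → Pφ is the dual of axiom T, which corresponds to reflexivity. R is reflexive — valid.
(B) PPφ → Pφ is the dual of axiom 4; it is valid on a frame exactly when R is transitive. R is not transitive, so not valid.
(C) Nφ → Pφ is axiom D, which corresponds to seriality. R is serial — valid.
(D) φ → NPφ is axiom B, which corresponds to symmetry. R is not symmetric — not valid.
(E) the dual of axiom 5: valid iff R is euclidean. R is not euclidean — not valid.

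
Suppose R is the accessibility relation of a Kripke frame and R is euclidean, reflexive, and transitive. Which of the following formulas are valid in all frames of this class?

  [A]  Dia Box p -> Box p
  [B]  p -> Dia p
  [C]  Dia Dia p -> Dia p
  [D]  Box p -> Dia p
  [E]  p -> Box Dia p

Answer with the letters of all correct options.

A relation that is euclidean, reflexive, and transitive is also serial and symmetric.
(A) the dual of axiom 5: valid iff R is euclidean. Every such R is euclidean — valid.
(B) p -> Dia p is the dual of axiom T; it is valid on a frame exactly when R is reflexive. Every such R is reflexive, so valid.
(C) Dia Dia p -> Dia p is the dual of axiom 4, which corresponds to transitivity. Every such R is transitive — valid.
(D) axiom D: valid iff R is serial. Every such R is serial — valid.
(E) axiom B: valid iff R is symmetric. Every such R is symmetric — valid.

A, B, C, D, E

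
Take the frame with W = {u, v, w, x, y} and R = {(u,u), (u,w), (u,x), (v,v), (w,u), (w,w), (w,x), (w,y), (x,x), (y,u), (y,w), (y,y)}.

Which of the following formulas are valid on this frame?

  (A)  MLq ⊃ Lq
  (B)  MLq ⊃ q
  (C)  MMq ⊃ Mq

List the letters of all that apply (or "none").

R is not symmetric: u R x but not x R u.
R is not transitive: u R w and w R y but not u R y.
R is not euclidean: u R x and u R u but not x R u.
(A) MLq ⊃ Lq is the dual of axiom 5; it is valid on a frame exactly when R is euclidean. R is not euclidean, so not valid.
(B) the dual of axiom B: valid iff R is symmetric. R is not symmetric — not valid.
(C) MMq ⊃ Mq is the dual of axiom 4, which corresponds to transitivity. R is not transitive — not valid.

none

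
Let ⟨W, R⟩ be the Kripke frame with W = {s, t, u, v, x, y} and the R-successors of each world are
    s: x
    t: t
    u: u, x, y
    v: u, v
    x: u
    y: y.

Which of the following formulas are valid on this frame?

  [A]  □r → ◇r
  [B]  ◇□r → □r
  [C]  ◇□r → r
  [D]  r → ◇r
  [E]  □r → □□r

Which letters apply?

R is not reflexive: not s R s.
R is not symmetric: s R x but not x R s.
R is not transitive: s R x and x R u but not s R u.
R is not euclidean: u R x and u R y but not x R y.
R is serial: every world has an R-successor.
(A) □r → ◇r is axiom D; it is valid on a frame exactly when R is serial. R is serial, so valid.
(B) ◇□r → □r is the dual of axiom 5; it is valid on a frame exactly when R is euclidean. R is not euclidean, so not valid.
(C) ◇□r → r (the dual of axiom B) characterises the symmetric frames. R is not symmetric — not valid.
(D) the dual of axiom T: valid iff R is reflexive. R is not reflexive — not valid.
(E) □r → □□r (axiom 4) characterises the transitive frames. R is not transitive — not valid.

A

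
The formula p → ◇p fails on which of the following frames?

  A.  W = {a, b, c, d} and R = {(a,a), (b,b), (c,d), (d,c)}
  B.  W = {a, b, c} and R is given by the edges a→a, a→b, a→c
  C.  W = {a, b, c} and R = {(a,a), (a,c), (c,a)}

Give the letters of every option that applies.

A, B, C

The schema p → ◇p is the dual of axiom T; it is valid on a frame iff R is reflexive.
(A) R is not reflexive (not c R c), so the schema fails here.
(B) R is not reflexive (not b R b), so the schema fails here.
(C) R is not reflexive (not b R b), so the schema fails here.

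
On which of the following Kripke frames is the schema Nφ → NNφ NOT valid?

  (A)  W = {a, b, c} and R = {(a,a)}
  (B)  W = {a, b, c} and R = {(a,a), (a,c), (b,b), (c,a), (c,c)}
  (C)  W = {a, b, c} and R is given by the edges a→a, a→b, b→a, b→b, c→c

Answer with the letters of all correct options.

none

The schema Nφ → NNφ is axiom 4; it is valid on a frame iff R is transitive.
(A) R is transitive (R is closed under composition), so the schema is valid here.
(B) R is transitive (R is closed under composition), so the schema is valid here.
(C) R is transitive (R is closed under composition), so the schema is valid here.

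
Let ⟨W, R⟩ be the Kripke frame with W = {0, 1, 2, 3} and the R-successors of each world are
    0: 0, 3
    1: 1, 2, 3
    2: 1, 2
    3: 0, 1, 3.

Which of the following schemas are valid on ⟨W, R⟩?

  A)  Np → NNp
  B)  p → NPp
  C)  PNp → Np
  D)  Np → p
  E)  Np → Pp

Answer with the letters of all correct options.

B, D, E

R is reflexive: each world relates to itself.
R is symmetric: every R-edge is matched by its reverse.
R is not transitive: 0 R 3 and 3 R 1 but not 0 R 1.
R is not euclidean: 1 R 2 and 1 R 3 but not 2 R 3.
R is serial: every world has an R-successor.
(A) Np → NNp is axiom 4; it is valid on a frame exactly when R is transitive. R is not transitive, so not valid.
(B) p → NPp is axiom B; it is valid on a frame exactly when R is symmetric. R is symmetric, so valid.
(C) PNp → Np is the dual of axiom 5; it is valid on a frame exactly when R is euclidean. R is not euclidean, so not valid.
(D) axiom T: valid iff R is reflexive. R is reflexive — valid.
(E) Np → Pp is axiom D; it is valid on a frame exactly when R is serial. R is serial, so valid.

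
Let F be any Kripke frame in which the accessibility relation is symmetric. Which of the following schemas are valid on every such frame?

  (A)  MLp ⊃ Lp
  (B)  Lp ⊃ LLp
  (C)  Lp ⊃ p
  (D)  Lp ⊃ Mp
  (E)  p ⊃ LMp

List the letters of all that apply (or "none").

E

(A) MLp ⊃ Lp (the dual of axiom 5) characterises the euclidean frames. Such an R need not be euclidean — not valid.
(B) Lp ⊃ LLp is axiom 4; it is valid on a frame exactly when R is transitive. Such an R need not be transitive, so not valid.
(C) Lp ⊃ p is axiom T, which corresponds to reflexivity. Such an R need not be reflexive — not valid.
(D) axiom D: valid iff R is serial. Such an R need not be serial — not valid.
(E) p ⊃ LMp (axiom B) characterises the symmetric frames. Every such R is symmetric — valid.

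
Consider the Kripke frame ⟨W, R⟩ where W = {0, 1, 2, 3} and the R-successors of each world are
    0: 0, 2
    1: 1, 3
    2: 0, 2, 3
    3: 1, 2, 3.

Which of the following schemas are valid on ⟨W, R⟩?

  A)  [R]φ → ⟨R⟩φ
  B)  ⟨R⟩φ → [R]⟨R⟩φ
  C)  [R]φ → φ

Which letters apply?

R is reflexive: each world relates to itself.
R is not euclidean: 2 R 0 and 2 R 3 but not 0 R 3.
R is serial: every world has an R-successor.
(A) [R]φ → ⟨R⟩φ (axiom D) characterises the serial frames. R is serial — valid.
(B) ⟨R⟩φ → [R]⟨R⟩φ is axiom 5; it is valid on a frame exactly when R is euclidean. R is not euclidean, so not valid.
(C) [R]φ → φ (axiom T) characterises the reflexive frames. R is reflexive — valid.

A, C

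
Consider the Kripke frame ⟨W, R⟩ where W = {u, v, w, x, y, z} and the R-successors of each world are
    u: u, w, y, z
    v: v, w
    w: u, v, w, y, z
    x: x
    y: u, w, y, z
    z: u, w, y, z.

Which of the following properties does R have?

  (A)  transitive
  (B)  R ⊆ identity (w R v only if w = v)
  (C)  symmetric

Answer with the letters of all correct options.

C

(A) not transitive: u R w and w R v but not u R v.
(B) not ⊆ identity: u R w with u ≠ w.
(C) symmetric: every R-edge is matched by its reverse.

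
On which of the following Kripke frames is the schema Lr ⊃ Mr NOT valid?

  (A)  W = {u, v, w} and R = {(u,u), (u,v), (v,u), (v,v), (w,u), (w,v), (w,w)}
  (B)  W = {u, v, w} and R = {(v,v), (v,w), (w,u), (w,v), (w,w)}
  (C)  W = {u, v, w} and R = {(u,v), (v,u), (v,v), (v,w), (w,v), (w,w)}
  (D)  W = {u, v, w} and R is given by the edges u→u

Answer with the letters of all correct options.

B, D

The schema Lr ⊃ Mr is axiom D; it is valid on a frame iff R is serial.
(A) R is serial (every world has an R-successor), so the schema is valid here.
(B) R is not serial (u has no R-successor), so the schema fails here.
(C) R is serial (every world has an R-successor), so the schema is valid here.
(D) R is not serial (v has no R-successor), so the schema fails here.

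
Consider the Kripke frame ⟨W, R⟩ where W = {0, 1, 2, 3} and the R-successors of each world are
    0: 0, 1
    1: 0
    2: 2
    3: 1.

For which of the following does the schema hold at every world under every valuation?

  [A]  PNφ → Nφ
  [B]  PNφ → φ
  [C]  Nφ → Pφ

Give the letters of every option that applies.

C

R is not symmetric: 3 R 1 but not 1 R 3.
R is not euclidean: 0 R 1 and 0 R 1 but not 1 R 1.
R is serial: every world has an R-successor.
(A) PNφ → Nφ is the dual of axiom 5, which corresponds to the euclidean property. R is not euclidean — not valid.
(B) PNφ → φ is the dual of axiom B; it is valid on a frame exactly when R is symmetric. R is not symmetric, so not valid.
(C) axiom D: valid iff R is serial. R is serial — valid.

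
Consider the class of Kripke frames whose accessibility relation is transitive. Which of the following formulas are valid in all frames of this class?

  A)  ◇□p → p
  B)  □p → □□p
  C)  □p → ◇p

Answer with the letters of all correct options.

(A) ◇□p → p (the dual of axiom B) characterises the symmetric frames. Such an R need not be symmetric — not valid.
(B) □p → □□p is axiom 4, which corresponds to transitivity. Every such R is transitive — valid.
(C) □p → ◇p is axiom D, which corresponds to seriality. Such an R need not be serial — not valid.

B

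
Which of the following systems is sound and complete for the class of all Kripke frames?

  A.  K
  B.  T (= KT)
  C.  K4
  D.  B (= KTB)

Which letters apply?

(A) K is determined by exactly this class.
(B) T (= KT) is determined by the class of reflexive frames.
(C) K4 is determined by the class of transitive frames.
(D) B (= KTB) is determined by the class of reflexive and symmetric frames.

A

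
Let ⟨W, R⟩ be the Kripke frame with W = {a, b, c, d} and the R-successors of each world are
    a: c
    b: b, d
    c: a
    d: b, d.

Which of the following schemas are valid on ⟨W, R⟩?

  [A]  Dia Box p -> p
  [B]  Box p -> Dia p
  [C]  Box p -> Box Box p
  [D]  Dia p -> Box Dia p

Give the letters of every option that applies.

A, B

R is symmetric: every R-edge is matched by its reverse.
R is not transitive: a R c and c R a but not a R a.
R is not euclidean: a R c and a R c but not c R c.
R is serial: every world has an R-successor.
(A) Dia Box p -> p is the dual of axiom B; it is valid on a frame exactly when R is symmetric. R is symmetric, so valid.
(B) Box p -> Dia p is axiom D, which corresponds to seriality. R is serial — valid.
(C) Box p -> Box Box p is axiom 4; it is valid on a frame exactly when R is transitive. R is not transitive, so not valid.
(D) Dia p -> Box Dia p (axiom 5) characterises the euclidean frames. R is not euclidean — not valid.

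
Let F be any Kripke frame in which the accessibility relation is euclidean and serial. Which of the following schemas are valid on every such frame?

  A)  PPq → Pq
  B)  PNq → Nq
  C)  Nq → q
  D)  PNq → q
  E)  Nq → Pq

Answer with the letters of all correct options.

B, E

(A) PPq → Pq is the dual of axiom 4; it is valid on a frame exactly when R is transitive. Such an R need not be transitive, so not valid.
(B) the dual of axiom 5: valid iff R is euclidean. Every such R is euclidean — valid.
(C) axiom T: valid iff R is reflexive. Such an R need not be reflexive — not valid.
(D) PNq → q is the dual of axiom B, which corresponds to symmetry. Such an R need not be symmetric — not valid.
(E) Nq → Pq is axiom D; it is valid on a frame exactly when R is serial. Every such R is serial, so valid.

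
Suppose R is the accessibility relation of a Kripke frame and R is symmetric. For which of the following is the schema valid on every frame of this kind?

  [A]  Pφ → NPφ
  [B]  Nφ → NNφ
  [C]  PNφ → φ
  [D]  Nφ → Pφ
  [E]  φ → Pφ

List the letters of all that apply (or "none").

(A) Pφ → NPφ is axiom 5, which corresponds to the euclidean property. Such an R need not be euclidean — not valid.
(B) Nφ → NNφ is axiom 4, which corresponds to transitivity. Such an R need not be transitive — not valid.
(C) PNφ → φ (the dual of axiom B) characterises the symmetric frames. Every such R is symmetric — valid.
(D) axiom D: valid iff R is serial. Such an R need not be serial — not valid.
(E) φ → Pφ (the dual of axiom T) characterises the reflexive frames. Such an R need not be reflexive — not valid.

C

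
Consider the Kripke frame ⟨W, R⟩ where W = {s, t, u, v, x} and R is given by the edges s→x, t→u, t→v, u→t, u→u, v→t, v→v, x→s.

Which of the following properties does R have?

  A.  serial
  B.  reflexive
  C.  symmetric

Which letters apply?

(A) serial: every world has an R-successor.
(B) not reflexive: not s R s.
(C) symmetric: every R-edge is matched by its reverse.

A, C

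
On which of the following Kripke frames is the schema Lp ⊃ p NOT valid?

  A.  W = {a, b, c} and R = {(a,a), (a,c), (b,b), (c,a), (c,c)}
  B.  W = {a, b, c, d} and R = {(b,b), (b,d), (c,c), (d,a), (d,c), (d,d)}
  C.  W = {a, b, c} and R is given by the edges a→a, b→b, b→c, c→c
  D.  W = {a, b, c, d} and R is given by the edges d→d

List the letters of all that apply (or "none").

The schema Lp ⊃ p is axiom T; it is valid on a frame iff R is reflexive.
(A) R is reflexive (each world relates to itself), so the schema is valid here.
(B) R is not reflexive (not a R a), so the schema fails here.
(C) R is reflexive (each world relates to itself), so the schema is valid here.
(D) R is not reflexive (not a R a), so the schema fails here.

B, D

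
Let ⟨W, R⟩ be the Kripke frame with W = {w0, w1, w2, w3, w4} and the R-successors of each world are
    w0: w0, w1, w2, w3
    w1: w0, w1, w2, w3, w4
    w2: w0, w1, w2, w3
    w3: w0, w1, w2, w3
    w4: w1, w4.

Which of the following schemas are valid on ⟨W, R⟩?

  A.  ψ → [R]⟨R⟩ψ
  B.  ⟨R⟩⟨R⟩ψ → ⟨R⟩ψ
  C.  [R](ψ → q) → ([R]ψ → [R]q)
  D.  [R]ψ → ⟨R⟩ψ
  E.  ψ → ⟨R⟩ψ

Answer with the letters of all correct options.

R is reflexive: each world relates to itself.
R is symmetric: every R-edge is matched by its reverse.
R is not transitive: w0 R w1 and w1 R w4 but not w0 R w4.
R is serial: every world has an R-successor.
(A) ψ → [R]⟨R⟩ψ is axiom B, which corresponds to symmetry. R is symmetric — valid.
(B) ⟨R⟩⟨R⟩ψ → ⟨R⟩ψ (the dual of axiom 4) characterises the transitive frames. R is not transitive — not valid.
(C) [R](ψ → q) → ([R]ψ → [R]q) is the K axiom; it holds on all frames — valid.
(D) [R]ψ → ⟨R⟩ψ is axiom D; it is valid on a frame exactly when R is serial. R is serial, so valid.
(E) ψ → ⟨R⟩ψ is the dual of axiom T; it is valid on a frame exactly when R is reflexive. R is reflexive, so valid.

A, C, D, E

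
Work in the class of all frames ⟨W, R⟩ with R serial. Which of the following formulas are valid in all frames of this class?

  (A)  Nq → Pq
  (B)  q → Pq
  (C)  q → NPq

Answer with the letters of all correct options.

A

(A) axiom D: valid iff R is serial. Every such R is serial — valid.
(B) q → Pq is the dual of axiom T, which corresponds to reflexivity. Such an R need not be reflexive — not valid.
(C) axiom B: valid iff R is symmetric. Such an R need not be symmetric — not valid.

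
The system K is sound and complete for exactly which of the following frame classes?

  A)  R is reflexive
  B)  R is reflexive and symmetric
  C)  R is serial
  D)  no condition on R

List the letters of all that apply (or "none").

D

(A) this class determines T (= KT), not K.
(B) this class determines B (= KTB), not K.
(C) this class determines D, not K.
(D) K is sound and complete for exactly this class.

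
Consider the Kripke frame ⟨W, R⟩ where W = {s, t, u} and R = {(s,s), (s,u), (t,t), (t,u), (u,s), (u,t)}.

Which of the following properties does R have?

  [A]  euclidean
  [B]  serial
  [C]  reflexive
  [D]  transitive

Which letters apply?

B

(A) not euclidean: u R s and u R t but not s R t.
(B) serial: every world has an R-successor.
(C) not reflexive: not u R u.
(D) not transitive: s R u and u R t but not s R t.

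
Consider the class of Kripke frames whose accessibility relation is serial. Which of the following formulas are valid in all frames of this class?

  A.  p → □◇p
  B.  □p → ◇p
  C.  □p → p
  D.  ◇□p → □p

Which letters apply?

(A) axiom B: valid iff R is symmetric. Such an R need not be symmetric — not valid.
(B) axiom D: valid iff R is serial. Every such R is serial — valid.
(C) □p → p (axiom T) characterises the reflexive frames. Such an R need not be reflexive — not valid.
(D) the dual of axiom 5: valid iff R is euclidean. Such an R need not be euclidean — not valid.

B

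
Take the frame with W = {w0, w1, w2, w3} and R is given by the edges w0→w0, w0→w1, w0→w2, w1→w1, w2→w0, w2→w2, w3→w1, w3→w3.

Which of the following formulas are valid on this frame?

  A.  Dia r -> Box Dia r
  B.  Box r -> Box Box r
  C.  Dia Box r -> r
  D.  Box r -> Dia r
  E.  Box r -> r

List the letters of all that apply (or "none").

D, E

R is reflexive: each world relates to itself.
R is not symmetric: w0 R w1 but not w1 R w0.
R is not transitive: w2 R w0 and w0 R w1 but not w2 R w1.
R is not euclidean: w0 R w1 and w0 R w0 but not w1 R w0.
R is serial: every world has an R-successor.
(A) Dia r -> Box Dia r is axiom 5; it is valid on a frame exactly when R is euclidean. R is not euclidean, so not valid.
(B) axiom 4: valid iff R is transitive. R is not transitive — not valid.
(C) Dia Box r -> r is the dual of axiom B; it is valid on a frame exactly when R is symmetric. R is not symmetric, so not valid.
(D) Box r -> Dia r (axiom D) characterises the serial frames. R is serial — valid.
(E) axiom T: valid iff R is reflexive. R is reflexive — valid.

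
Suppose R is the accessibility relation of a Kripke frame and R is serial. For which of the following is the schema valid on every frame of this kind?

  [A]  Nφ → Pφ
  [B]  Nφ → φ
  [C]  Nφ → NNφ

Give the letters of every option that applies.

(A) Nφ → Pφ is axiom D; it is valid on a frame exactly when R is serial. Every such R is serial, so valid.
(B) Nφ → φ (axiom T) characterises the reflexive frames. Such an R need not be reflexive — not valid.
(C) Nφ → NNφ is axiom 4, which corresponds to transitivity. Such an R need not be transitive — not valid.

A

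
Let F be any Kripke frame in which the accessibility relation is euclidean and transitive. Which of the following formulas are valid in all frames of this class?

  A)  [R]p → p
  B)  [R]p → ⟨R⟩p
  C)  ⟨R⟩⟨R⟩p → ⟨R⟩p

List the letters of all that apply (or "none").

(A) [R]p → p is axiom T; it is valid on a frame exactly when R is reflexive. Such an R need not be reflexive, so not valid.
(B) [R]p → ⟨R⟩p is axiom D, which corresponds to seriality. Such an R need not be serial — not valid.
(C) ⟨R⟩⟨R⟩p → ⟨R⟩p (the dual of axiom 4) characterises the transitive frames. Every such R is transitive — valid.

C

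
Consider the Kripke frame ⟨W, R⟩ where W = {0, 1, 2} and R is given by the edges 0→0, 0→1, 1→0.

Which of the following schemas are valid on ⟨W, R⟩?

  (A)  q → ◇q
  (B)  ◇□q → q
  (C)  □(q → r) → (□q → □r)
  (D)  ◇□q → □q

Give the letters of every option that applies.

B, C

R is not reflexive: not 1 R 1.
R is symmetric: every R-edge is matched by its reverse.
R is not euclidean: 0 R 1 and 0 R 1 but not 1 R 1.
(A) q → ◇q is the dual of axiom T, which corresponds to reflexivity. R is not reflexive — not valid.
(B) the dual of axiom B: valid iff R is symmetric. R is symmetric — valid.
(C) □(q → r) → (□q → □r) is the K axiom; it holds on all frames — valid.
(D) ◇□q → □q is the dual of axiom 5; it is valid on a frame exactly when R is euclidean. R is not euclidean, so not valid.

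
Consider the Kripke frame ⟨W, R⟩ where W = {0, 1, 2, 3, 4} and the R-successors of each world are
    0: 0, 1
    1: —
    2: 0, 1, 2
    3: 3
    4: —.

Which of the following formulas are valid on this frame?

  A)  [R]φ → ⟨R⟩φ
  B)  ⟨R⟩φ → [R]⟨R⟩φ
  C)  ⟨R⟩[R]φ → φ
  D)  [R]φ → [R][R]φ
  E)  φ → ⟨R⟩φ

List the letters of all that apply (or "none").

D

R is not reflexive: not 1 R 1.
R is not symmetric: 0 R 1 but not 1 R 0.
R is transitive: R is closed under composition.
R is not euclidean: 0 R 1 and 0 R 0 but not 1 R 0.
R is not serial: 1 has no R-successor.
(A) [R]φ → ⟨R⟩φ (axiom D) characterises the serial frames. R is not serial — not valid.
(B) ⟨R⟩φ → [R]⟨R⟩φ (axiom 5) characterises the euclidean frames. R is not euclidean — not valid.
(C) ⟨R⟩[R]φ → φ is the dual of axiom B, which corresponds to symmetry. R is not symmetric — not valid.
(D) axiom 4: valid iff R is transitive. R is transitive — valid.
(E) φ → ⟨R⟩φ is the dual of axiom T; it is valid on a frame exactly when R is reflexive. R is not reflexive, so not valid.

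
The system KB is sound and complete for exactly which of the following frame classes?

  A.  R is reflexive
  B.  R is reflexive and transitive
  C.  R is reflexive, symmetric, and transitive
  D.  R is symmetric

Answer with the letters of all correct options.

D

(A) this class determines T (= KT), not KB.
(B) this class determines S4, not KB.
(C) this class determines S5, not KB.
(D) KB is sound and complete for exactly this class.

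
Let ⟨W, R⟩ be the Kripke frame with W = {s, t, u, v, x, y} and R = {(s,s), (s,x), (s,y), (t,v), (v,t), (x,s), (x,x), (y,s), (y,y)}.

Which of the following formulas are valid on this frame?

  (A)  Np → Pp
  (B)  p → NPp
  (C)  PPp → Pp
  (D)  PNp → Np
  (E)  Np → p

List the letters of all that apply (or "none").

B

R is not reflexive: not t R t.
R is symmetric: every R-edge is matched by its reverse.
R is not transitive: t R v and v R t but not t R t.
R is not euclidean: s R x and s R y but not x R y.
R is not serial: u has no R-successor.
(A) Np → Pp is axiom D; it is valid on a frame exactly when R is serial. R is not serial, so not valid.
(B) axiom B: valid iff R is symmetric. R is symmetric — valid.
(C) the dual of axiom 4: valid iff R is transitive. R is not transitive — not valid.
(D) PNp → Np is the dual of axiom 5; it is valid on a frame exactly when R is euclidean. R is not euclidean, so not valid.
(E) Np → p is axiom T; it is valid on a frame exactly when R is reflexive. R is not reflexive, so not valid.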